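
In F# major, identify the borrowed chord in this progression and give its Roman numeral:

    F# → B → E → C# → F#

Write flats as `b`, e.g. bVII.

F# major has the diatonic set F#, G#m, A#m, B, C#, D#m, E#dim. Of the given chords, F#, B and C# are diatonic. But E (E–G#–B) is foreign: the diatonic vii° on degree 7 is E#dim, whereas E comes from F# minor. It is labeled bVII.

bVII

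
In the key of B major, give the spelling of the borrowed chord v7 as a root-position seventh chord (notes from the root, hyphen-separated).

v7 is built on scale degree 5, which is F# in both B major and its parallel. In B minor the chord on F# is F#–A–C#–E.

F#-A-C#-E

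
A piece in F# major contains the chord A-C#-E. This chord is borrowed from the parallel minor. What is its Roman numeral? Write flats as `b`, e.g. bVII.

The root A is the lowered 3rd scale degree — diatonically F# major has A# there. The diatonic chord on degree 3 would be A#m (iii), but A–C#–E is the major chord from F# minor. As a borrowed chord it is labeled bIII.

bIII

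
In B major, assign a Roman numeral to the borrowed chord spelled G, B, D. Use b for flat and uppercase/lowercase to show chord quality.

The root G is the lowered 6th scale degree — diatonically B major has G# there. G–B–D is a major chord — the form found in B minor, not the diatonic vi (G#m). Borrowed into B major it is written bVI.

bVI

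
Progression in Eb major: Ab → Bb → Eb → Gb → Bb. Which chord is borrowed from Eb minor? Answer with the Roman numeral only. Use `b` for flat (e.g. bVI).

In Eb major the diatonic chords are Eb, Fm, Gm, Ab, Bb, Cm, Ddim. Ab, Bb and Eb all belong to that set. But Gb (Gb–Bb–Db) is foreign: the diatonic iii on degree 3 is Gm, whereas Gb comes from Eb minor. It is labeled bIII.

bIII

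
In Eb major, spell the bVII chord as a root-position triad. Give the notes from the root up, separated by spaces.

Scale degree 7 in Eb major is D. bVII uses the lowered form, Db, taken from Eb minor. In Eb minor the chord on Db is Db–F–Ab.

Db F Ab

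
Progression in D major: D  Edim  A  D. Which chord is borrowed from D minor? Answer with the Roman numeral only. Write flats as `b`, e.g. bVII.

D major has the diatonic set D, Em, F#m, G, A, Bm, C#dim. D and A are both diatonic. Edim (E–G–Bb) is not: scale degree 2 in D major carries Em (ii). In D minor the chord on that degree is Edim, so here it functions as ii°, borrowed from the parallel minor.

ii°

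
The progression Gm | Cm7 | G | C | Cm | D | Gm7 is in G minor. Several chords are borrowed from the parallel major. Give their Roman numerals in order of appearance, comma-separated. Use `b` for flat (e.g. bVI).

I, IV

G minor has the diatonic set Gm, Adim, Bb, Cm, D, Eb, F (with V from harmonic minor). Gm, Cm7, Cm, D and Gm7 all belong to that set. But G (G–B–D) is foreign: the diatonic i on degree 1 is Gm, whereas G comes from G major. It is labeled I. C (C–E–G) is not: scale degree 4 in G minor carries Cm (iv). In G major the chord on that degree is C, so here it functions as IV, borrowed from the parallel major.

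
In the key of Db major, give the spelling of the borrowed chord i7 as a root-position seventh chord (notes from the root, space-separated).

The root, Db, is scale degree 1 — the same note in Db major and Db minor; only the chord quality changes. In Db minor the chord on Db is Db–Fb–Ab–Cb.

Db Fb Ab Cb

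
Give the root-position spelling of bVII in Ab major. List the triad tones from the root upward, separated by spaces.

bVII is built on the lowered scale degree 7. In Ab major degree 7 is G; lowered it becomes Gb. Stacking thirds in Ab minor on Gb gives Gb–Bb–Db.

Gb Bb Db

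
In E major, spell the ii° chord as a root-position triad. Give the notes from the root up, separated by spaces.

ii° is built on scale degree 2, which is F# in both E major and its parallel. Building the diminished chord from the parallel minor on F#: F#–A–C.

F# A C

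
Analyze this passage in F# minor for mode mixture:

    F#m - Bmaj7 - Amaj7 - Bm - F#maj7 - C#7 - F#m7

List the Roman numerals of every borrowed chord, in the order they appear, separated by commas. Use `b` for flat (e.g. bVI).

IVmaj7, Imaj7

F# minor has the diatonic set F#m, G#dim, A, Bm, C#, D, E (with V from harmonic minor). Of the given chords, F#m, Amaj7, Bm, C#7 and F#m7 are diatonic. Bmaj7 (B–D#–F#–A#) is not: scale degree 4 in F# minor carries Bm (iv). In F# major the chord on that degree is Bmaj7, so here it functions as IVmaj7, borrowed from the parallel major. F#maj7 (F#–A#–C#–E#) is not: scale degree 1 in F# minor carries F#m (i). In F# major the chord on that degree is F#maj7, so here it functions as Imaj7, borrowed from the parallel major.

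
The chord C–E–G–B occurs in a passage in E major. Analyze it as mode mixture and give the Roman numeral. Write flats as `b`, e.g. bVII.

C is the lowered form of scale degree 6 in E major (the diatonic degree 6 is C#). C–E–G–B is a major-seventh chord — the form found in E minor, not the diatonic vi (C#m). Borrowed into E major it is written bVImaj7.

bVImaj7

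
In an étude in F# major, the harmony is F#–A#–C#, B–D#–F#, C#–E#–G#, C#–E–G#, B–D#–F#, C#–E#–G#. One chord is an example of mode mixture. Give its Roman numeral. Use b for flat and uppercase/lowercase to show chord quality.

v

In F# major the diatonic chords are F#, G#m, A#m, B, C#, D#m, E#dim. F#–A#–C# = F#, B–D#–F# = B and C#–E#–G# = C# all belong to that set. C#–E–G# doesn't fit — on degree 5 F# major would have C# (V). C#m is the degree-5 chord of F# minor, so it is the borrowed v.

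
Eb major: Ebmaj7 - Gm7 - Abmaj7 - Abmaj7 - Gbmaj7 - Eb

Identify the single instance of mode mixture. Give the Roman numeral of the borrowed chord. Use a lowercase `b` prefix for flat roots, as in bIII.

The diatonic triads in Eb major are Eb, Fm, Gm, Ab, Bb, Cm, Ddim. Ebmaj7, Gm7, Abmaj7 and Eb are all diatonic. Gbmaj7 (Gb–Bb–Db–F) is not: scale degree 3 in Eb major carries Gm (iii). In Eb minor the chord on that degree is Gbmaj7, so here it functions as bIIImaj7, borrowed from the parallel minor.

bIIImaj7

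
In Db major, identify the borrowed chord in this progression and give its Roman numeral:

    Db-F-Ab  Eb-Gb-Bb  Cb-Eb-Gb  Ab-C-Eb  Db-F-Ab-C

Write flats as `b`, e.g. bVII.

bVII

Db major has the diatonic set Db, Ebm, Fm, Gb, Ab, Bbm, Cdim. Db–F–Ab = Db, Eb–Gb–Bb = Ebm, Ab–C–Eb = Ab and Db–F–Ab–C = Dbmaj7 are all diatonic. But Cb–Eb–Gb is foreign: the diatonic vii° on degree 7 is Cdim, whereas Cb comes from Db minor. It is labeled bVII.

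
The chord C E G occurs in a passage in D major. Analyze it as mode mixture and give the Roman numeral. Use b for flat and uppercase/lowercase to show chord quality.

In D major scale degree 7 is C#; C is its lowered form, from D minor. C–E–G is a major chord — the form found in D minor, not the diatonic vii° (C#dim). Borrowed into D major it is written bVII.

bVII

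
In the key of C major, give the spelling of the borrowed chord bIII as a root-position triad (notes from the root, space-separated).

Eb G Bb

Scale degree 3 in C major is E. bIII uses the lowered form, Eb, taken from C minor. Building the major chord from the parallel minor on Eb: Eb–G–Bb.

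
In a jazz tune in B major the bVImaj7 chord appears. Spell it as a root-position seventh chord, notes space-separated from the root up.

bVImaj7 is built on the lowered scale degree 6. In B major degree 6 is G#; lowered it becomes G. Stacking thirds in B minor on G gives G–B–D–F#.

G B D F#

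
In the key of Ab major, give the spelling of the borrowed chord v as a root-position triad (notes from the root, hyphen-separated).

Eb-Gb-Bb

The root, Eb, is scale degree 5 — the same note in Ab major and Ab minor; only the chord quality changes. Building the minor chord from the parallel minor on Eb: Eb–Gb–Bb.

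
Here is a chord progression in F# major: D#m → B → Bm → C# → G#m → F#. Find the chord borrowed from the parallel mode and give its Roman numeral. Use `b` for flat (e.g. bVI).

iv

In F# major the diatonic chords are F#, G#m, A#m, B, C#, D#m, E#dim. Of the given chords, D#m, B, C#, G#m and F# are diatonic. Bm (B–D–F#) doesn't fit — on degree 4 F# major would have B (IV). Bm is the degree-4 chord of F# minor, so it is the borrowed iv.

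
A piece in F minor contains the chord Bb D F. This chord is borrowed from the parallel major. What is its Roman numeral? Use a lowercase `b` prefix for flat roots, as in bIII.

Bb is scale degree 4 in F minor. The diatonic chord on degree 4 would be Bbm (iv), but Bb–D–F is the major chord from F major. As a borrowed chord it is labeled IV.

IV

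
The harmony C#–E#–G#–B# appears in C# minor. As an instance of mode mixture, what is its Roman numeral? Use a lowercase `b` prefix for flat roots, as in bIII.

Imaj7

C# is scale degree 1 in C# minor. Diatonically C# minor has C#m (i) on that degree; C#–E#–G#–B# is instead the major-seventh chord native to C# major, so it takes the label Imaj7.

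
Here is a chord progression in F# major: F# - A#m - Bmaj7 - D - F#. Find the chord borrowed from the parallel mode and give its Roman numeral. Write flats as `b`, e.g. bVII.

bVI

In F# major the diatonic chords are F#, G#m, A#m, B, C#, D#m, E#dim. F#, A#m and Bmaj7 are all diatonic. D (D–F#–A) is not: scale degree 6 in F# major carries D#m (vi). In F# minor the chord on that degree is D, so here it functions as bVI, borrowed from the parallel minor.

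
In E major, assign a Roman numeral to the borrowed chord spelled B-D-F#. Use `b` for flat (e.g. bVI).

v

B is scale degree 5 in E major. B–D–F# is a minor chord — the form found in E minor, not the diatonic V (B). Borrowed into E major it is written v.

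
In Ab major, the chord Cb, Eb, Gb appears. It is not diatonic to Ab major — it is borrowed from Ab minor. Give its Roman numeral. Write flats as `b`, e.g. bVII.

bIII

The root Cb is the lowered 3rd scale degree — diatonically Ab major has C there. Diatonically Ab major has Cm (iii) on that degree; Cb–Eb–Gb is instead the major chord native to Ab minor, so it takes the label bIII.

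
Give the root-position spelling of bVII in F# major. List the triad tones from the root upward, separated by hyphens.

Scale degree 7 in F# major is E#. bVII uses the lowered form, E, taken from F# minor. Stacking thirds in F# minor on E gives E–G#–B.

E-G#-B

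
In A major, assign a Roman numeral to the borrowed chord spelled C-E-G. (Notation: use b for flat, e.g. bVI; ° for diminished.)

In A major scale degree 3 is C#; C is its lowered form, from A minor. The diatonic chord on degree 3 would be C#m (iii), but C–E–G is the major chord from A minor. As a borrowed chord it is labeled bIII.

bIII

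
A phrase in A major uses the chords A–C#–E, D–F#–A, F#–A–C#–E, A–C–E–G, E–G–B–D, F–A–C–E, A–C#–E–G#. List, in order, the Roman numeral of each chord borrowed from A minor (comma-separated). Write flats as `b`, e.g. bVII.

The diatonic triads in A major are A, Bm, C#m, D, E, F#m, G#dim. A–C#–E = A, D–F#–A = D, F#–A–C#–E = F#m7 and A–C#–E–G# = Amaj7 all belong to that set. A–C–E–G is not: scale degree 1 in A major carries A (I). In A minor the chord on that degree is Am7, so here it functions as i7, borrowed from the parallel minor. E–G–B–D doesn't fit — on degree 5 A major would have E (V). Em7 is the degree-5 chord of A minor, so it is the borrowed v7. F–A–C–E doesn't fit — on degree 6 A major would have F#m (vi). Fmaj7 is the degree-6 chord of A minor, so it is the borrowed bVImaj7.

i7, v7, bVImaj7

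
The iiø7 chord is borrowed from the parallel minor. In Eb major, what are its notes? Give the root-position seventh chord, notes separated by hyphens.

iiø7 is built on scale degree 2, which is F in both Eb major and its parallel. Building the half-diminished-seventh chord from the parallel minor on F: F–Ab–Cb–Eb.

F-Ab-Cb-Eb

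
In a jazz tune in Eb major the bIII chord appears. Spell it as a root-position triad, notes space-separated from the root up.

bIII is built on the lowered scale degree 3. In Eb major degree 3 is G; lowered it becomes Gb. Stacking thirds in Eb minor on Gb gives Gb–Bb–Db.

Gb Bb Db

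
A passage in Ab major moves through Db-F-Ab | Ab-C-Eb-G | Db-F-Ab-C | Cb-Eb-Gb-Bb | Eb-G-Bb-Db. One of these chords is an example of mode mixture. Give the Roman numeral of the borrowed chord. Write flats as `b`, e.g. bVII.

bIIImaj7

In Ab major the diatonic chords are Ab, Bbm, Cm, Db, Eb, Fm, Gdim. Db–F–Ab = Db, Ab–C–Eb–G = Abmaj7, Db–F–Ab–C = Dbmaj7 and Eb–G–Bb–Db = Eb7 are all diatonic. Cb–Eb–Gb–Bb doesn't fit — on degree 3 Ab major would have Cm (iii). Cbmaj7 is the degree-3 chord of Ab minor, so it is the borrowed bIIImaj7.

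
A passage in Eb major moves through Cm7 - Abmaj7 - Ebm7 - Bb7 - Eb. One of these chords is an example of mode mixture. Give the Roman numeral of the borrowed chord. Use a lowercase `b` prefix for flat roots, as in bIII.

The diatonic triads in Eb major are Eb, Fm, Gm, Ab, Bb, Cm, Ddim. Of the given chords, Cm7, Abmaj7, Bb7 and Eb are diatonic. Ebm7 (Eb–Gb–Bb–Db) doesn't fit — on degree 1 Eb major would have Eb (I). Ebm7 is the degree-1 chord of Eb minor, so it is the borrowed i7.

i7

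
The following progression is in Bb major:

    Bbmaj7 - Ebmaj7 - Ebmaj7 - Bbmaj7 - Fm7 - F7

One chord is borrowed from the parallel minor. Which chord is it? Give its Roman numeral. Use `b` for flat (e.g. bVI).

The diatonic triads in Bb major are Bb, Cm, Dm, Eb, F, Gm, Adim. Bbmaj7, Ebmaj7 and F7 are all diatonic. But Fm7 (F–Ab–C–Eb) is foreign: the diatonic V on degree 5 is F, whereas Fm7 comes from Bb minor. It is labeled v7.

v7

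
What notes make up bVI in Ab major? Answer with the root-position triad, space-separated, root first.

The root of bVI is the lowered 6th degree: F becomes Fb. In Ab minor the chord on Fb is Fb–Ab–Cb.

Fb Ab Cb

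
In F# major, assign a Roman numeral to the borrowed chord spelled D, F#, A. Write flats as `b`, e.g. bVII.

In F# major scale degree 6 is D#; D is its lowered form, from F# minor. The diatonic chord on degree 6 would be D#m (vi), but D–F#–A is the major chord from F# minor. As a borrowed chord it is labeled bVI.

bVI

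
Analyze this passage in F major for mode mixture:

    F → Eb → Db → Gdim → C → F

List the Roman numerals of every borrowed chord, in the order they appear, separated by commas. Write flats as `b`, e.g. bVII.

F major has the diatonic set F, Gm, Am, Bb, C, Dm, Edim. F and C both belong to that set. But Eb (Eb–G–Bb) is foreign: the diatonic vii° on degree 7 is Edim, whereas Eb comes from F minor. It is labeled bVII. But Db (Db–F–Ab) is foreign: the diatonic vi on degree 6 is Dm, whereas Db comes from F minor. It is labeled bVI. Gdim (G–Bb–Db) is not: scale degree 2 in F major carries Gm (ii). In F minor the chord on that degree is Gdim, so here it functions as ii°, borrowed from the parallel minor.

bVII, bVI, ii°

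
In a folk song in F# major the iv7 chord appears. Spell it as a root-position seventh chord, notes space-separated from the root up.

The root, B, is scale degree 4 — the same note in F# major and F# minor; only the chord quality changes. In F# minor the chord on B is B–D–F#–A.

B D F# A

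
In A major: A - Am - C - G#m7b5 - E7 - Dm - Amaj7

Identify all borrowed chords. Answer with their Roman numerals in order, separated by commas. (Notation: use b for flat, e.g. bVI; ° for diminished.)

In A major the diatonic chords are A, Bm, C#m, D, E, F#m, G#dim. A, G#m7b5, E7 and Amaj7 are all diatonic. Am (A–C–E) doesn't fit — on degree 1 A major would have A (I). Am is the degree-1 chord of A minor, so it is the borrowed i. C (C–E–G) is not: scale degree 3 in A major carries C#m (iii). In A minor the chord on that degree is C, so here it functions as bIII, borrowed from the parallel minor. Dm (D–F–A) is not: scale degree 4 in A major carries D (IV). In A minor the chord on that degree is Dm, so here it functions as iv, borrowed from the parallel minor.

i, bIII, iv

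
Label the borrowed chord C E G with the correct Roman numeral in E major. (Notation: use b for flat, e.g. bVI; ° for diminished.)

bVI

In E major scale degree 6 is C#; C is its lowered form, from E minor. The diatonic chord on degree 6 would be C#m (vi), but C–E–G is the major chord from E minor. As a borrowed chord it is labeled bVI.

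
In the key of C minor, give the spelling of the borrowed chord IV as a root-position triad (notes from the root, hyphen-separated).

F-A-C

IV is built on scale degree 4, which is F in both C minor and its parallel. Stacking thirds in C major on F gives F–A–C.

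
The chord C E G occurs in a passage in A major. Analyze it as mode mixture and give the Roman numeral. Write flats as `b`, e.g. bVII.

bIII

C is the lowered form of scale degree 3 in A major (the diatonic degree 3 is C#). C–E–G is a major chord — the form found in A minor, not the diatonic iii (C#m). Borrowed into A major it is written bIII.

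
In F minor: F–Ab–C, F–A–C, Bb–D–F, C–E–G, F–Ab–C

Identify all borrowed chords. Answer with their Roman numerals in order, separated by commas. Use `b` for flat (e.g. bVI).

I, IV

F minor has the diatonic set Fm, Gdim, Ab, Bbm, C, Db, Eb (with V from harmonic minor). F–Ab–C = Fm and C–E–G = C both belong to that set. F–A–C doesn't fit — on degree 1 F minor would have Fm (i). F is the degree-1 chord of F major, so it is the borrowed I. Bb–D–F is not: scale degree 4 in F minor carries Bbm (iv). In F major the chord on that degree is Bb, so here it functions as IV, borrowed from the parallel major.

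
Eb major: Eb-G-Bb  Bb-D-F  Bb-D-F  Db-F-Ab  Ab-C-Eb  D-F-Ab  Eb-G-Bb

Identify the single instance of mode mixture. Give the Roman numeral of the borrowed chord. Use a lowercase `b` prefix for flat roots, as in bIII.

bVII

The diatonic triads in Eb major are Eb, Fm, Gm, Ab, Bb, Cm, Ddim. Eb–G–Bb = Eb, Bb–D–F = Bb, Ab–C–Eb = Ab and D–F–Ab = Ddim all belong to that set. Db–F–Ab doesn't fit — on degree 7 Eb major would have Ddim (vii°). Db is the degree-7 chord of Eb minor, so it is the borrowed bVII.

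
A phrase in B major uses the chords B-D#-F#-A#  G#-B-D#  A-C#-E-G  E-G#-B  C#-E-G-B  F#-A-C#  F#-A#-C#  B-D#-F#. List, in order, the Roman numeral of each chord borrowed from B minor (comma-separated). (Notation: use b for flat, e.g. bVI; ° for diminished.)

In B major the diatonic chords are B, C#m, D#m, E, F#, G#m, A#dim. B–D#–F#–A# = Bmaj7, G#–B–D# = G#m, E–G#–B = E, F#–A#–C# = F# and B–D#–F# = B are all diatonic. A–C#–E–G is not: scale degree 7 in B major carries A#dim (vii°). In B minor the chord on that degree is A7, so here it functions as bVII7, borrowed from the parallel minor. C#–E–G–B doesn't fit — on degree 2 B major would have C#m (ii). C#m7b5 is the degree-2 chord of B minor, so it is the borrowed iiø7. F#–A–C# doesn't fit — on degree 5 B major would have F# (V). F#m is the degree-5 chord of B minor, so it is the borrowed v.

bVII7, iiø7, v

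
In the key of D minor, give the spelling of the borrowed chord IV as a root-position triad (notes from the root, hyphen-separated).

The root, G, is scale degree 4 — the same note in D minor and D major; only the chord quality changes. Building the major chord from the parallel major on G: G–B–D.

G-B-D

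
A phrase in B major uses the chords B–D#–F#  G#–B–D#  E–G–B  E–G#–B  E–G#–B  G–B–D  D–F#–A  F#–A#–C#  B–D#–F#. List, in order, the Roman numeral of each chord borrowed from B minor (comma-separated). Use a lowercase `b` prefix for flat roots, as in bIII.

In B major the diatonic chords are B, C#m, D#m, E, F#, G#m, A#dim. B–D#–F# = B, G#–B–D# = G#m, E–G#–B = E and F#–A#–C# = F# are all diatonic. E–G–B is not: scale degree 4 in B major carries E (IV). In B minor the chord on that degree is Em, so here it functions as iv, borrowed from the parallel minor. G–B–D doesn't fit — on degree 6 B major would have G#m (vi). G is the degree-6 chord of B minor, so it is the borrowed bVI. But D–F#–A is foreign: the diatonic iii on degree 3 is D#m, whereas D comes from B minor. It is labeled bIII.

iv, bVI, bIII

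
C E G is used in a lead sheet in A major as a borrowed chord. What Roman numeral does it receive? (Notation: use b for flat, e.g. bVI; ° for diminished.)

bIII

In A major scale degree 3 is C#; C is its lowered form, from A minor. C–E–G is a major chord — the form found in A minor, not the diatonic iii (C#m). Borrowed into A major it is written bIII.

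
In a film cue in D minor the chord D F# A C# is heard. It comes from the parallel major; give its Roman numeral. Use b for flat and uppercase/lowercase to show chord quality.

Imaj7

The root D is the diatonic 1st degree of D minor; the borrowing shows in the chord quality. The diatonic chord on degree 1 would be Dm (i), but D–F#–A–C# is the major-seventh chord from D major. As a borrowed chord it is labeled Imaj7.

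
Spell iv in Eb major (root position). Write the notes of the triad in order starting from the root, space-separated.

The root, Ab, is scale degree 4 — the same note in Eb major and Eb minor; only the chord quality changes. In Eb minor the chord on Ab is Ab–Cb–Eb.

Ab Cb Eb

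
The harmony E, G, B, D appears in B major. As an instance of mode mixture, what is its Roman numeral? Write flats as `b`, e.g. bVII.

The root E is the diatonic 4th degree of B major; the borrowing shows in the chord quality. Diatonically B major has E (IV) on that degree; E–G–B–D is instead the minor-seventh chord native to B minor, so it takes the label iv7.

iv7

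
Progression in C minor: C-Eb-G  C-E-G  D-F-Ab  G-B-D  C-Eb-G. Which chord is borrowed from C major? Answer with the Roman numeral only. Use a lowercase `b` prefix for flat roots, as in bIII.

I

C minor has the diatonic set Cm, Ddim, Eb, Fm, G, Ab, Bb (with V from harmonic minor). C–Eb–G = Cm, D–F–Ab = Ddim and G–B–D = G all belong to that set. But C–E–G is foreign: the diatonic i on degree 1 is Cm, whereas C comes from C major. It is labeled I.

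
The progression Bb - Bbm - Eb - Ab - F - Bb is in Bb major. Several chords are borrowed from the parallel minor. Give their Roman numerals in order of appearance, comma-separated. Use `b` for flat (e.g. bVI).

i, bVII

Bb major has the diatonic set Bb, Cm, Dm, Eb, F, Gm, Adim. Of the given chords, Bb, Eb and F are diatonic. Bbm (Bb–Db–F) doesn't fit — on degree 1 Bb major would have Bb (I). Bbm is the degree-1 chord of Bb minor, so it is the borrowed i. Ab (Ab–C–Eb) doesn't fit — on degree 7 Bb major would have Adim (vii°). Ab is the degree-7 chord of Bb minor, so it is the borrowed bVII.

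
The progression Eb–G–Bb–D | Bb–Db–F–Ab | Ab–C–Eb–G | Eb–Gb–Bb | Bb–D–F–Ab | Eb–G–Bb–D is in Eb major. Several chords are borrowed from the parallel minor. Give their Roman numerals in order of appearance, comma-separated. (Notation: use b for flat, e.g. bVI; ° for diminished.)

v7, i

Eb major has the diatonic set Eb, Fm, Gm, Ab, Bb, Cm, Ddim. Eb–G–Bb–D = Ebmaj7, Ab–C–Eb–G = Abmaj7 and Bb–D–F–Ab = Bb7 all belong to that set. But Bb–Db–F–Ab is foreign: the diatonic V on degree 5 is Bb, whereas Bbm7 comes from Eb minor. It is labeled v7. Eb–Gb–Bb doesn't fit — on degree 1 Eb major would have Eb (I). Ebm is the degree-1 chord of Eb minor, so it is the borrowed i.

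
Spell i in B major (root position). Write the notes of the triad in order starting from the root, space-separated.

B D F#

The root, B, is scale degree 1 — the same note in B major and B minor; only the chord quality changes. In B minor the chord on B is B–D–F#.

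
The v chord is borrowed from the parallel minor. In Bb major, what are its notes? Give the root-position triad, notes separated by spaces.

The root, F, is scale degree 5 — the same note in Bb major and Bb minor; only the chord quality changes. Building the minor chord from the parallel minor on F: F–Ab–C.

F Ab C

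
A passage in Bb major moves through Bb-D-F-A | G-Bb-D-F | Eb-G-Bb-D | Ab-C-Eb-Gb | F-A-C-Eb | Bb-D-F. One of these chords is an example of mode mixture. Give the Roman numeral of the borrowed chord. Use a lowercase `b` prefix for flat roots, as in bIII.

Bb major has the diatonic set Bb, Cm, Dm, Eb, F, Gm, Adim. Of the given chords, Bb–D–F–A = Bbmaj7, G–Bb–D–F = Gm7, Eb–G–Bb–D = Ebmaj7, F–A–C–Eb = F7 and Bb–D–F = Bb are diatonic. Ab–C–Eb–Gb doesn't fit — on degree 7 Bb major would have Adim (vii°). Ab7 is the degree-7 chord of Bb minor, so it is the borrowed bVII7.

bVII7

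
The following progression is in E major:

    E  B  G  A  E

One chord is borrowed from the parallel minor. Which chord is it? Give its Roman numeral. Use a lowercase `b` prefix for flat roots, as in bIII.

In E major the diatonic chords are E, F#m, G#m, A, B, C#m, D#dim. Of the given chords, E, B and A are diatonic. G (G–B–D) is not: scale degree 3 in E major carries G#m (iii). In E minor the chord on that degree is G, so here it functions as bIII, borrowed from the parallel minor.

bIII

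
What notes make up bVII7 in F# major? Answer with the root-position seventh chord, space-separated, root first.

E G# B D

bVII7 is built on the lowered scale degree 7. In F# major degree 7 is E#; lowered it becomes E. Stacking thirds in F# minor on E gives E–G#–B–D.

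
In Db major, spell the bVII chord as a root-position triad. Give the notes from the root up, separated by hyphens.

The root of bVII is the lowered 7th degree: C becomes Cb. Stacking thirds in Db minor on Cb gives Cb–Eb–Gb.

Cb-Eb-Gb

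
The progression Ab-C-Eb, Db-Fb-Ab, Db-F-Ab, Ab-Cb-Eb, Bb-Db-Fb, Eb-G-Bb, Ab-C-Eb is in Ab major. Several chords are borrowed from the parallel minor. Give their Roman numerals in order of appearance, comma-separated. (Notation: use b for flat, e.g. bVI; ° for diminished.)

iv, i, ii°

In Ab major the diatonic chords are Ab, Bbm, Cm, Db, Eb, Fm, Gdim. Ab–C–Eb = Ab, Db–F–Ab = Db and Eb–G–Bb = Eb are all diatonic. But Db–Fb–Ab is foreign: the diatonic IV on degree 4 is Db, whereas Dbm comes from Ab minor. It is labeled iv. Ab–Cb–Eb doesn't fit — on degree 1 Ab major would have Ab (I). Abm is the degree-1 chord of Ab minor, so it is the borrowed i. Bb–Db–Fb is not: scale degree 2 in Ab major carries Bbm (ii). In Ab minor the chord on that degree is Bbdim, so here it functions as ii°, borrowed from the parallel minor.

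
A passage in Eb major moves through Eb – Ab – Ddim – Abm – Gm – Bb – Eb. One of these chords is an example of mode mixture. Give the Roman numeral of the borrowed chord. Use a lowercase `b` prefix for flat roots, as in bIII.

iv

Eb major has the diatonic set Eb, Fm, Gm, Ab, Bb, Cm, Ddim. Eb, Ab, Ddim, Gm and Bb all belong to that set. But Abm (Ab–Cb–Eb) is foreign: the diatonic IV on degree 4 is Ab, whereas Abm comes from Eb minor. It is labeled iv.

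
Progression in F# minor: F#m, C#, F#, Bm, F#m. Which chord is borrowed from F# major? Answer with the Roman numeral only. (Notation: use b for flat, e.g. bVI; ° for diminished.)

F# minor has the diatonic set F#m, G#dim, A, Bm, C#, D, E (with V from harmonic minor). F#m, C# and Bm all belong to that set. But F# (F#–A#–C#) is foreign: the diatonic i on degree 1 is F#m, whereas F# comes from F# major. It is labeled I.

I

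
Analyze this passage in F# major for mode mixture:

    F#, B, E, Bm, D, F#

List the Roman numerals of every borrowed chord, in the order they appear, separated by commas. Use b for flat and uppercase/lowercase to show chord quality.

F# major has the diatonic set F#, G#m, A#m, B, C#, D#m, E#dim. F# and B both belong to that set. E (E–G#–B) is not: scale degree 7 in F# major carries E#dim (vii°). In F# minor the chord on that degree is E, so here it functions as bVII, borrowed from the parallel minor. Bm (B–D–F#) doesn't fit — on degree 4 F# major would have B (IV). Bm is the degree-4 chord of F# minor, so it is the borrowed iv. But D (D–F#–A) is foreign: the diatonic vi on degree 6 is D#m, whereas D comes from F# minor. It is labeled bVI.

bVII, iv, bVI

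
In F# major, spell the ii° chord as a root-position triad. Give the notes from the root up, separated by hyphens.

G#-B-D

The root, G#, is scale degree 2 — the same note in F# major and F# minor; only the chord quality changes. Stacking thirds in F# minor on G# gives G#–B–D.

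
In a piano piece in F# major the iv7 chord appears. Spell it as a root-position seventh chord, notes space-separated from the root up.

iv7 is built on scale degree 4, which is B in both F# major and its parallel. In F# minor the chord on B is B–D–F#–A.

B D F# A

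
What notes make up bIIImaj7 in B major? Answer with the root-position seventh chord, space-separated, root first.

D F# A C#

The root of bIIImaj7 is the lowered 3rd degree: D# becomes D. In B minor the chord on D is D–F#–A–C#.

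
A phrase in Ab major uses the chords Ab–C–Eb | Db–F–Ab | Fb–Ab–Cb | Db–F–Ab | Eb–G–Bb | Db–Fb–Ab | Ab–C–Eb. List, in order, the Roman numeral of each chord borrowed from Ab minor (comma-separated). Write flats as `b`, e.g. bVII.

bVI, iv

In Ab major the diatonic chords are Ab, Bbm, Cm, Db, Eb, Fm, Gdim. Of the given chords, Ab–C–Eb = Ab, Db–F–Ab = Db and Eb–G–Bb = Eb are diatonic. But Fb–Ab–Cb is foreign: the diatonic vi on degree 6 is Fm, whereas Fb comes from Ab minor. It is labeled bVI. But Db–Fb–Ab is foreign: the diatonic IV on degree 4 is Db, whereas Dbm comes from Ab minor. It is labeled iv.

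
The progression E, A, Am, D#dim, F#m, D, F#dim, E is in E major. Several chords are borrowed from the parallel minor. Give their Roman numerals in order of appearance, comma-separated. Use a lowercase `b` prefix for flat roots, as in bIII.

iv, bVII, ii°

E major has the diatonic set E, F#m, G#m, A, B, C#m, D#dim. E, A, D#dim and F#m are all diatonic. But Am (A–C–E) is foreign: the diatonic IV on degree 4 is A, whereas Am comes from E minor. It is labeled iv. D (D–F#–A) doesn't fit — on degree 7 E major would have D#dim (vii°). D is the degree-7 chord of E minor, so it is the borrowed bVII. F#dim (F#–A–C) doesn't fit — on degree 2 E major would have F#m (ii). F#dim is the degree-2 chord of E minor, so it is the borrowed ii°.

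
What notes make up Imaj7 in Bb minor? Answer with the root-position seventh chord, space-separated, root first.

Bb D F A

The root, Bb, is scale degree 1 — the same note in Bb minor and Bb major; only the chord quality changes. In Bb major the chord on Bb is Bb–D–F–A.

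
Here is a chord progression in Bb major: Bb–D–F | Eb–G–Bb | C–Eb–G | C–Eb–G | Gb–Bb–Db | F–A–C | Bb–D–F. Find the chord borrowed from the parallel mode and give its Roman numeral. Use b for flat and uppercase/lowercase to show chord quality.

bVI

The diatonic triads in Bb major are Bb, Cm, Dm, Eb, F, Gm, Adim. Of the given chords, Bb–D–F = Bb, Eb–G–Bb = Eb, C–Eb–G = Cm and F–A–C = F are diatonic. Gb–Bb–Db doesn't fit — on degree 6 Bb major would have Gm (vi). Gb is the degree-6 chord of Bb minor, so it is the borrowed bVI.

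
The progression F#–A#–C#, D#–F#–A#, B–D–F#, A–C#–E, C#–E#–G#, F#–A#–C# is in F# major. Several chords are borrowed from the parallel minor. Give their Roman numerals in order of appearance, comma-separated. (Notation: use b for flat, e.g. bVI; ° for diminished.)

iv, bIII

F# major has the diatonic set F#, G#m, A#m, B, C#, D#m, E#dim. Of the given chords, F#–A#–C# = F#, D#–F#–A# = D#m and C#–E#–G# = C# are diatonic. B–D–F# is not: scale degree 4 in F# major carries B (IV). In F# minor the chord on that degree is Bm, so here it functions as iv, borrowed from the parallel minor. A–C#–E doesn't fit — on degree 3 F# major would have A#m (iii). A is the degree-3 chord of F# minor, so it is the borrowed bIII.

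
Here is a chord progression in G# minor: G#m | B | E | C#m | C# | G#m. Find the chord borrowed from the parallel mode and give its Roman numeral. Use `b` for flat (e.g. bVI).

IV

The diatonic triads in G# minor (with V from harmonic minor) are G#m, A#dim, B, C#m, D#, E, F#. G#m, B, E and C#m are all diatonic. But C# (C#–E#–G#) is foreign: the diatonic iv on degree 4 is C#m, whereas C# comes from G# major. It is labeled IV.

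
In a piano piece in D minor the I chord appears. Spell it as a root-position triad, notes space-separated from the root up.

D F# A

I is built on scale degree 1, which is D in both D minor and its parallel. Stacking thirds in D major on D gives D–F#–A.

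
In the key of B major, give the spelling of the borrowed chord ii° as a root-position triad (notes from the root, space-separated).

C# E G

The root, C#, is scale degree 2 — the same note in B major and B minor; only the chord quality changes. Stacking thirds in B minor on C# gives C#–E–G.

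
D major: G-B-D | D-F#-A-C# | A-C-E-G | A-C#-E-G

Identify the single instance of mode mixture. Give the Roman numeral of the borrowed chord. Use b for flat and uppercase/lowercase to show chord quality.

v7

The diatonic triads in D major are D, Em, F#m, G, A, Bm, C#dim. G–B–D = G, D–F#–A–C# = Dmaj7 and A–C#–E–G = A7 are all diatonic. A–C–E–G is not: scale degree 5 in D major carries A (V). In D minor the chord on that degree is Am7, so here it functions as v7, borrowed from the parallel minor.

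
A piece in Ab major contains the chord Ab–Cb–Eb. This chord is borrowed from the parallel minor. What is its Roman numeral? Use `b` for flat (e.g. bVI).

i

The root Ab is the diatonic 1st degree of Ab major; the borrowing shows in the chord quality. The diatonic chord on degree 1 would be Ab (I), but Ab–Cb–Eb is the minor chord from Ab minor. As a borrowed chord it is labeled i.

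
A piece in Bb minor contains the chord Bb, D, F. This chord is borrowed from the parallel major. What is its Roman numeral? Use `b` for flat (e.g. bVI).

I

The root Bb is the diatonic 1st degree of Bb minor; the borrowing shows in the chord quality. Diatonically Bb minor has Bbm (i) on that degree; Bb–D–F is instead the major chord native to Bb major, so it takes the label I.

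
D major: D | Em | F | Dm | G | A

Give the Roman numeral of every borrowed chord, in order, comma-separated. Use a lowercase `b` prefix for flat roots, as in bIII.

bIII, i

D major has the diatonic set D, Em, F#m, G, A, Bm, C#dim. D, Em, G and A are all diatonic. But F (F–A–C) is foreign: the diatonic iii on degree 3 is F#m, whereas F comes from D minor. It is labeled bIII. But Dm (D–F–A) is foreign: the diatonic I on degree 1 is D, whereas Dm comes from D minor. It is labeled i.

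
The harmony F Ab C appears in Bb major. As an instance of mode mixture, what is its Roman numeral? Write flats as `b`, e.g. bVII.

v

The root F is the diatonic 5th degree of Bb major; the borrowing shows in the chord quality. F–Ab–C is a minor chord — the form found in Bb minor, not the diatonic V (F). Borrowed into Bb major it is written v.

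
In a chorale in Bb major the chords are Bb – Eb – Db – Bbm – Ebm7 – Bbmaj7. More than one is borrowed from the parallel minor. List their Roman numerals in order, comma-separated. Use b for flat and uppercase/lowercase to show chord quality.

Bb major has the diatonic set Bb, Cm, Dm, Eb, F, Gm, Adim. Bb, Eb and Bbmaj7 are all diatonic. Db (Db–F–Ab) doesn't fit — on degree 3 Bb major would have Dm (iii). Db is the degree-3 chord of Bb minor, so it is the borrowed bIII. Bbm (Bb–Db–F) doesn't fit — on degree 1 Bb major would have Bb (I). Bbm is the degree-1 chord of Bb minor, so it is the borrowed i. Ebm7 (Eb–Gb–Bb–Db) is not: scale degree 4 in Bb major carries Eb (IV). In Bb minor the chord on that degree is Ebm7, so here it functions as iv7, borrowed from the parallel minor.

bIII, i, iv7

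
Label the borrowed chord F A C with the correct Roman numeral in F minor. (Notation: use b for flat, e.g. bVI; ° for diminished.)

The root F is the diatonic 1st degree of F minor; the borrowing shows in the chord quality. F–A–C is a major chord — the form found in F major, not the diatonic i (Fm). Borrowed into F minor it is written I.

I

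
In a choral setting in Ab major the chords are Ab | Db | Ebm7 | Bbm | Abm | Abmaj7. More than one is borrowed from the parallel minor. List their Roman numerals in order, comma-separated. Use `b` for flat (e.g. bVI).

Ab major has the diatonic set Ab, Bbm, Cm, Db, Eb, Fm, Gdim. Ab, Db, Bbm and Abmaj7 are all diatonic. Ebm7 (Eb–Gb–Bb–Db) doesn't fit — on degree 5 Ab major would have Eb (V). Ebm7 is the degree-5 chord of Ab minor, so it is the borrowed v7. Abm (Ab–Cb–Eb) is not: scale degree 1 in Ab major carries Ab (I). In Ab minor the chord on that degree is Abm, so here it functions as i, borrowed from the parallel minor.

v7, i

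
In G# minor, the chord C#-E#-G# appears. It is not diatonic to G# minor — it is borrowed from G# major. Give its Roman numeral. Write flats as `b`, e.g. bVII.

IV

The root C# is the diatonic 4th degree of G# minor; the borrowing shows in the chord quality. The diatonic chord on degree 4 would be C#m (iv), but C#–E#–G# is the major chord from G# major. As a borrowed chord it is labeled IV.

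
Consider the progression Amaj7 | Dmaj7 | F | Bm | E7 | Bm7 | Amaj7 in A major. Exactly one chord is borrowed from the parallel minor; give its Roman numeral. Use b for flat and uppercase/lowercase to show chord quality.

In A major the diatonic chords are A, Bm, C#m, D, E, F#m, G#dim. Of the given chords, Amaj7, Dmaj7, Bm, E7 and Bm7 are diatonic. F (F–A–C) doesn't fit — on degree 6 A major would have F#m (vi). F is the degree-6 chord of A minor, so it is the borrowed bVI.

bVI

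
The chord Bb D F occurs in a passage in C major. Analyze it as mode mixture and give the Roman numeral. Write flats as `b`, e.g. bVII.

bVII

The root Bb is the lowered 7th scale degree — diatonically C major has B there. Bb–D–F is a major chord — the form found in C minor, not the diatonic vii° (Bdim). Borrowed into C major it is written bVII.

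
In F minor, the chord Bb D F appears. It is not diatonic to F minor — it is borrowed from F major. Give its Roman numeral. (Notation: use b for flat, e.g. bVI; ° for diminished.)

IV

The root Bb is the diatonic 4th degree of F minor; the borrowing shows in the chord quality. Bb–D–F is a major chord — the form found in F major, not the diatonic iv (Bbm). Borrowed into F minor it is written IV.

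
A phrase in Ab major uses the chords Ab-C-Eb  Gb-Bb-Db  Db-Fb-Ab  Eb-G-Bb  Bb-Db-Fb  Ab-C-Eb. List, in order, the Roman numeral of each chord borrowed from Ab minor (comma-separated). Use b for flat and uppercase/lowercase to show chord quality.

The diatonic triads in Ab major are Ab, Bbm, Cm, Db, Eb, Fm, Gdim. Ab–C–Eb = Ab and Eb–G–Bb = Eb both belong to that set. Gb–Bb–Db doesn't fit — on degree 7 Ab major would have Gdim (vii°). Gb is the degree-7 chord of Ab minor, so it is the borrowed bVII. But Db–Fb–Ab is foreign: the diatonic IV on degree 4 is Db, whereas Dbm comes from Ab minor. It is labeled iv. Bb–Db–Fb doesn't fit — on degree 2 Ab major would have Bbm (ii). Bbdim is the degree-2 chord of Ab minor, so it is the borrowed ii°.

bVII, iv, ii°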